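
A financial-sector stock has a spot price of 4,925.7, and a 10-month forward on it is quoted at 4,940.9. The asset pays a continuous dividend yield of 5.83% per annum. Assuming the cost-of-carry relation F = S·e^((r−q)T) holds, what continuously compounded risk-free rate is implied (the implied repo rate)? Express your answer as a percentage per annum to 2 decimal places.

6.20%

From F = S·e^((r−q)T): (r − q) = ln(F/S)/T
ln(4940.9/4925.7) = ln(1.003086) = 0.003081
(r − q) = 0.003081 / (10/12) = 0.003697
r = ln(F/S)/T + q = 0.003697 + 0.0583 = 0.061997
r = 6.20%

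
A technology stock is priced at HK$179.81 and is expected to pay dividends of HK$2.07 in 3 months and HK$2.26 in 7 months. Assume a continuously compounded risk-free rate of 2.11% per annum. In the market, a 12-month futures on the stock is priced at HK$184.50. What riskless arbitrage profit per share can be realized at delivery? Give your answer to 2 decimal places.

PV(dividends) I = 2.07·e^(−0.0211·3/12) + 2.26·e^(−0.0211·7/12) = 4.2915
Fair futures F* = (S − I)·e^(rT) = (179.81 − 4.2915)·e^0.021100 = 175.5185 × 1.021324 = 179.2613
Market HK$184.50 > fair 179.2613: forward overpriced → cash-and-carry (borrow at r, buy the stock and collect the dividends, short the forward).
Profit at T = |F_mkt − F*| = |184.50 − 179.2613| = HK$5.24 per share

HK$5.24 per share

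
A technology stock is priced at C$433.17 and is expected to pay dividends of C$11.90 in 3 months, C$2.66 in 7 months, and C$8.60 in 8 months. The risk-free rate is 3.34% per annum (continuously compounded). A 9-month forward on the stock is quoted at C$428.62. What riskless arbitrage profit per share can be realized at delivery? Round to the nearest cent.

PV(dividends) I = 11.90·e^(−0.0334·3/12) + 2.66·e^(−0.0334·7/12) + 8.60·e^(−0.0334·8/12) = 22.8203
Fair forward F* = (S − I)·e^(rT) = (433.17 − 22.8203)·e^0.025050 = 410.3497 × 1.025366 = 420.7586
Market C$428.62 > fair 420.7586: forward overpriced → cash-and-carry (borrow at r, buy the stock and collect the dividends, short the forward).
Profit at T = |F_mkt − F*| = |428.62 − 420.7586| = C$7.86 per share

C$7.86 per share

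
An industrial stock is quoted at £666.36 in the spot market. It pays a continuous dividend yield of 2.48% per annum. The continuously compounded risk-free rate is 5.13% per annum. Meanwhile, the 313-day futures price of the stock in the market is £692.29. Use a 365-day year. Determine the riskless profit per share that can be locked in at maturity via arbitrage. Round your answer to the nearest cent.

Fair futures: F* = S·e^(carry·T), with carry = (r − q) = 0.0513 − 0.0248 = 0.0265
F* = 666.36 · e^(0.0265 × 313/365) = 666.36 · e^0.022725 = 666.36 × 1.022985 = £681.6763
Market £692.29 > fair £681.6763: forward overpriced → cash-and-carry (buy spot, short the forward).
At maturity, profit = |F_mkt − F*| = |692.29 − 681.6763| = £10.61 per share

£10.61 per share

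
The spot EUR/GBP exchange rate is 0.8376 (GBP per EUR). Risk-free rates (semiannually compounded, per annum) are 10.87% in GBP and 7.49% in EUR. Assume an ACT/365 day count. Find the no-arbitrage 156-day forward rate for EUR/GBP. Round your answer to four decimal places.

By covered interest parity, F = S · (1+r_GBP/2)^(2T) / (1+r_EUR/2)^(2T)
= 0.8376 × 1.046278 / 1.031926 = 0.8376 × 1.013908
F = 0.8492 GBP per EUR

0.8492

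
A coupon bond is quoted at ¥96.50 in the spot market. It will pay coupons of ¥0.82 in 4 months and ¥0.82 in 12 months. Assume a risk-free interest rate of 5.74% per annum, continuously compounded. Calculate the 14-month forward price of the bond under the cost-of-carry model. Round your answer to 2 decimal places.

¥101.50

PV(coupons) I = 0.82·e^(−0.0574·4/12) + 0.82·e^(−0.0574·12/12)
I = 0.8045 + 0.7743 = 1.5788
F = (S − I)·e^(rT) = (96.50 − 1.5788) · e^(0.0574·14/12)
= 94.9212 · e^0.066967 = 94.9212 × 1.069260 = ¥101.50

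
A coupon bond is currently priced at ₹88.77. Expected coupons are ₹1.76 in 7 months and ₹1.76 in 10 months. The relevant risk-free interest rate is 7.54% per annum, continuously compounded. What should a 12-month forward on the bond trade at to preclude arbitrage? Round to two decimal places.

₹92.12

PV(coupons) I = 1.76·e^(−0.0754·7/12) + 1.76·e^(−0.0754·10/12)
I = 1.6843 + 1.6528 = 3.3371
F = (S − I)·e^(rT) = (88.77 − 3.3371) · e^(0.0754·12/12)
= 85.4329 · e^0.075400 = 85.4329 × 1.078315 = ₹92.12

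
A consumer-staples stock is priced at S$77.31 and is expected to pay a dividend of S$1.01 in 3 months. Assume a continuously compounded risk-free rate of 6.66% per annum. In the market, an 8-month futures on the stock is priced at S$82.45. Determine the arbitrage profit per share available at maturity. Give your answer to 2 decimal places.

S$2.67 per share

PV(dividends) I = 1.01·e^(−0.0666·3/12) = 0.9933
Fair futures F* = (S − I)·e^(rT) = (77.31 − 0.9933)·e^0.044400 = 76.3167 × 1.045400 = 79.7815
Market S$82.45 > fair 79.7815: forward overpriced → cash-and-carry (borrow at r, buy the stock and collect the dividends, short the forward).
Profit at T = |F_mkt − F*| = |82.45 − 79.7815| = S$2.67 per share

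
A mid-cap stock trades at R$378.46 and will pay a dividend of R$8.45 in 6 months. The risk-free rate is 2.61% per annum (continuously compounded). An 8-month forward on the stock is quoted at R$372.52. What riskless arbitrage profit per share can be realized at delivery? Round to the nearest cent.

R$4.10 per share

PV(dividends) I = 8.45·e^(−0.0261·6/12) = 8.3404
Fair forward F* = (S − I)·e^(rT) = (378.46 − 8.3404)·e^0.017400 = 370.1196 × 1.017552 = 376.6159
Market R$372.52 < fair 376.6159: forward underpriced → reverse cash-and-carry (short the stock, invest proceeds at r, pay the dividends, go long the forward).
Profit at T = |F_mkt − F*| = |372.52 − 376.6159| = R$4.10 per share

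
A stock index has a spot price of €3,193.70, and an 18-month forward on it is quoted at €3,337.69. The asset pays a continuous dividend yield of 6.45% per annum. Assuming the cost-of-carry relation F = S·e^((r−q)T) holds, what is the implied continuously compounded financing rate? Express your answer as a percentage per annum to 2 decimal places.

9.39%

From F = S·e^((r−q)T): (r − q) = ln(F/S)/T
ln(3337.69/3193.70) = ln(1.045086) = 0.044099
(r − q) = 0.044099 / (18/12) = 0.029399
r = ln(F/S)/T + q = 0.029399 + 0.0645 = 0.093899
r = 9.39%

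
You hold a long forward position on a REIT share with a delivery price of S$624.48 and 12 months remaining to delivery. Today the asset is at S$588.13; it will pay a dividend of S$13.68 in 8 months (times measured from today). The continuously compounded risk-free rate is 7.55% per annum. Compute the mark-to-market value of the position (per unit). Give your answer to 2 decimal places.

-S$3.95

PV(remaining dividends) I = 13.68·e^(−0.0755·8/12) = 13.0085
Current forward F = (S − I)·e^(rT) = (588.13 − 13.0085)·e^(0.0755·12/12) = 575.1215 × 1.078423 = 620.2243
Value (long) = (F − K)·e^(−rT) = (620.2243 − 624.48) × 0.927280 = -3.9462
Value = -S$3.95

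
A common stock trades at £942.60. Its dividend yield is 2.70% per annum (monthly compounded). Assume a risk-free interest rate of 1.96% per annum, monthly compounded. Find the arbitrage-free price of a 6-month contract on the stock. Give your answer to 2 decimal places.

F = S · (1+r/12)^(12T) / (1+q/12)^(12T)
= 942.60 × 1.009840 / 1.013576 = 942.60 × 0.996314
F = £939.13

£939.13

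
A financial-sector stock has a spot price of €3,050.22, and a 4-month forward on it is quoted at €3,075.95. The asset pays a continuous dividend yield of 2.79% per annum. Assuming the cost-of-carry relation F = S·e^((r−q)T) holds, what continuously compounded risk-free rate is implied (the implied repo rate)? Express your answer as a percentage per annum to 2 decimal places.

5.31%

From F = S·e^((r−q)T): (r − q) = ln(F/S)/T
ln(3075.95/3050.22) = ln(1.008435) = 0.008400
(r − q) = 0.008400 / (4/12) = 0.025200
r = ln(F/S)/T + q = 0.025200 + 0.0279 = 0.053100
r = 5.31%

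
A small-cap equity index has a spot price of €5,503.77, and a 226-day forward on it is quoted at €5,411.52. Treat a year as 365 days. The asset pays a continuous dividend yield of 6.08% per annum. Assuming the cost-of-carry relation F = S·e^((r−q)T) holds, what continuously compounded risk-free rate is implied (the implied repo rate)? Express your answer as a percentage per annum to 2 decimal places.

From F = S·e^((r−q)T): (r − q) = ln(F/S)/T
ln(5411.52/5503.77) = ln(0.983239) = -0.016903
(r − q) = -0.016903 / (226/365) = -0.027299
r = ln(F/S)/T + q = -0.027299 + 0.0608 = 0.033501
r = 3.35%

3.35%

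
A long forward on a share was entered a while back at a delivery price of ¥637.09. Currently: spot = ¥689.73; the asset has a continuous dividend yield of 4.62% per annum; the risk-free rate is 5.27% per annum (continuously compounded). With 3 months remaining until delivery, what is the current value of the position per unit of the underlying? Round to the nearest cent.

¥53.06

Current fair forward for the remaining 3 months: F = S·e^((r − q)·T), (r − q) = 0.0527 − 0.0462 = 0.0065
F = 689.73 · e^(0.0065 × 3/12) = 689.73 × 1.001626 = 690.8515
Value of long forward = (F − K)·e^(−rT) = (690.8515 − 637.09) · e^(−0.0527·3/12)
= 53.7615 × 0.986911 = 53.06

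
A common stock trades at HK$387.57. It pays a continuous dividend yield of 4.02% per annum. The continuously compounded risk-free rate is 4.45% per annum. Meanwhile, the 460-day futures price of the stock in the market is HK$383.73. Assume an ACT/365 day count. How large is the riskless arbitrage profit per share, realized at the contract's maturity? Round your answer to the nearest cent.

Fair futures: F* = S·e^(carry·T), with carry = (r − q) = 0.0445 − 0.0402 = 0.0043
F* = 387.57 · e^(0.0043 × 460/365) = 387.57 · e^0.005419 = 387.57 × 1.005434 = HK$389.6761
Market HK$383.73 < fair HK$389.6761: forward underpriced → reverse cash-and-carry (short spot, go long the forward).
At maturity, profit = |F_mkt − F*| = |383.73 − 389.6761| = HK$5.95 per share

HK$5.95 per share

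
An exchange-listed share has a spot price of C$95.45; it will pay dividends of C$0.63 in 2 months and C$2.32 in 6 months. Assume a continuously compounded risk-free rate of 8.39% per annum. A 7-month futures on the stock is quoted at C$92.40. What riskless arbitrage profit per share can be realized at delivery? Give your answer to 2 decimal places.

C$4.85 per share

PV(dividends) I = 0.63·e^(−0.0839·2/12) + 2.32·e^(−0.0839·6/12) = 2.8459
Fair futures F* = (S − I)·e^(rT) = (95.45 − 2.8459)·e^0.048942 = 92.6041 × 1.050159 = 97.2490
Market C$92.40 < fair 97.2490: forward underpriced → reverse cash-and-carry (short the stock, invest proceeds at r, pay the dividends, go long the forward).
Profit at T = |F_mkt − F*| = |92.40 − 97.2490| = C$4.85 per share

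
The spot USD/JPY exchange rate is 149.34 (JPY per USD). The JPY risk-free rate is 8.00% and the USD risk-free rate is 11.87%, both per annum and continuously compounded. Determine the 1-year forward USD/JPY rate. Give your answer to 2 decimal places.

F = S·e^((r_JPY − r_USD)T) = 149.34 · e^((0.0800 − 0.1187) × 1)
= 149.34 · e^-0.038700 = 149.34 × 0.962039
F = 143.67 JPY per USD

143.67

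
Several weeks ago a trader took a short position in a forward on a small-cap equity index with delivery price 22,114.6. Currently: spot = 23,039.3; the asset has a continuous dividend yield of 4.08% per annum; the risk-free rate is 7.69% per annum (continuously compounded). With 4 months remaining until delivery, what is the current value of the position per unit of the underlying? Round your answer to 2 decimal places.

-1173.15

Current fair forward for the remaining 4 months: F = S·e^((r − q)·T), (r − q) = 0.0769 − 0.0408 = 0.0361
F = 23039.3 · e^(0.0361 × 4/12) = 23039.3 × 1.01210603 = 23318.2145
Value of long forward = (F − K)·e^(−rT) = (23318.2145 − 22114.6) · e^(−0.0769·4/12)
= 1203.6145 × 0.97469241 = 1173.15
Short position value = −(long value) = -1173.15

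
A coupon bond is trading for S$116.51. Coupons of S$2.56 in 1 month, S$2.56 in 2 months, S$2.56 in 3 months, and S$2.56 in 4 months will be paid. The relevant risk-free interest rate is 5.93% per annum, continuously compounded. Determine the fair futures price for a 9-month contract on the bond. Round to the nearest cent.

PV(coupons) I = 2.56·e^(−0.0593·1/12) + 2.56·e^(−0.0593·2/12) + 2.56·e^(−0.0593·3/12) + 2.56·e^(−0.0593·4/12)
I = 2.5474 + 2.5348 + 2.5223 + 2.5099 = 10.1144
F = (S − I)·e^(rT) = (116.51 − 10.1144) · e^(0.0593·9/12)
= 106.3956 · e^0.044475 = 106.3956 × 1.045479 = S$111.23

S$111.23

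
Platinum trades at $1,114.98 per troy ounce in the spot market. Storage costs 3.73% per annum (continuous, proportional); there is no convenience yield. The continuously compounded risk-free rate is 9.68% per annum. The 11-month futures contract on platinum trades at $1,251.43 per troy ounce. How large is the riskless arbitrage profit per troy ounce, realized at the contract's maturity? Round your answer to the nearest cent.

Fair futures: F* = S·e^(carry·T), with carry = (r + u) = 0.0968 + 0.0373 = 0.1341
F* = 1114.98 · e^(0.1341 × 11/12) = 1114.98 · e^0.12292500 = 1114.98 × 1.13079961 = $1260.8189
Market $1251.43 < fair $1260.8189: forward underpriced → reverse cash-and-carry (short spot, go long the forward).
At maturity, profit = |F_mkt − F*| = |1251.43 − 1260.8189| = $9.39 per troy ounce

$9.39 per troy ounce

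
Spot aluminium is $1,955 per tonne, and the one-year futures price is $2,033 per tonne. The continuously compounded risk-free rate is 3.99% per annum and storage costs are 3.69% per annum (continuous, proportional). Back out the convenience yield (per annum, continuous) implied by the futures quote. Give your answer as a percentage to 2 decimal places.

3.77%

F = S·e^((r+u−y)T) ⇒ (r+u−y) = ln(F/S)/T
ln(2033/1955) = 0.039122; /T ⇒ 0.039122
y = r + u − ln(F/S)/T = 0.0399 + 0.0369 − 0.039122 = 0.037678
y = 3.77%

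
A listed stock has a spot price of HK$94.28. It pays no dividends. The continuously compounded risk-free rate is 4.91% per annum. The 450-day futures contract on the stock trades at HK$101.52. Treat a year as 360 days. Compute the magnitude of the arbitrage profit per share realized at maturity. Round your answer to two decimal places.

HK$1.27 per share

Fair futures: F* = S·e^(carry·T), with carry = r = 0.0491
F* = 94.28 · e^(0.0491 × 450/360) = 94.28 · e^0.061375 = 94.28 × 1.063298 = HK$100.2477
Market HK$101.52 > fair HK$100.2477: forward overpriced → cash-and-carry (buy spot, short the forward).
At maturity, profit = |F_mkt − F*| = |101.52 − 100.2477| = HK$1.27 per share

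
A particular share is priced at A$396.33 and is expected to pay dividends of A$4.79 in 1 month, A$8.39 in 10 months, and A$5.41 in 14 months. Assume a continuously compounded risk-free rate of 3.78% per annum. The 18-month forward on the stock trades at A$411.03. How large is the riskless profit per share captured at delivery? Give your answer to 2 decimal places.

A$10.72 per share

PV(dividends) I = 4.79·e^(−0.0378·1/12) + 8.39·e^(−0.0378·10/12) + 5.41·e^(−0.0378·14/12) = 18.0814
Fair forward F* = (S − I)·e^(rT) = (396.33 − 18.0814)·e^0.056700 = 378.2486 × 1.058338 = 400.3149
Market A$411.03 > fair 400.3149: forward overpriced → cash-and-carry (borrow at r, buy the stock and collect the dividends, short the forward).
Profit at T = |F_mkt − F*| = |411.03 − 400.3149| = A$10.72 per share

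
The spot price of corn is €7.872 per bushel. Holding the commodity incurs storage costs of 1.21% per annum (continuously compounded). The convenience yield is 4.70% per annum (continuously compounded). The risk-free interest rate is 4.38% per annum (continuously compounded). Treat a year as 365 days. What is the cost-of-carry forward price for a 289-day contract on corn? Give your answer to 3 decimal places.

Net carry = r + u − y = 0.0438 + 0.0121 − 0.0470 = 0.0089
F = S·e^((r+u−y)T) = 7.872 · e^(0.0089 × 289/365) = 7.872 · e^0.007047
= 7.872 × 1.007072 = €7.928 per bushel

€7.928 per bushel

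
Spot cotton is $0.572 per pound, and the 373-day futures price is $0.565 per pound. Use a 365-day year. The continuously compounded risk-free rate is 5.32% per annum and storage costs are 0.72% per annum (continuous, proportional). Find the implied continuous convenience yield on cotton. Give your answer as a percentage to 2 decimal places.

F = S·e^((r+u−y)T) ⇒ (r+u−y) = ln(F/S)/T
ln(0.565/0.572) = -0.012313; /T ⇒ -0.012049
y = r + u − ln(F/S)/T = 0.0532 + 0.0072 + 0.012049 = 0.072449
y = 7.24%

7.24%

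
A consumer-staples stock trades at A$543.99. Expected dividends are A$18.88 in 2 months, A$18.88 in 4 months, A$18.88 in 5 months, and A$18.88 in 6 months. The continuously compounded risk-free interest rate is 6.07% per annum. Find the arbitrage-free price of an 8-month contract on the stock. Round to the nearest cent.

A$489.49

PV(dividends) I = 18.88·e^(−0.0607·2/12) + 18.88·e^(−0.0607·4/12) + 18.88·e^(−0.0607·5/12) + 18.88·e^(−0.0607·6/12)
I = 18.6900 + 18.5018 + 18.4085 + 18.3156 = 73.9159
F = (S − I)·e^(rT) = (543.99 − 73.9159) · e^(0.0607·8/12)
= 470.0741 · e^0.040467 = 470.0741 × 1.041297 = A$489.49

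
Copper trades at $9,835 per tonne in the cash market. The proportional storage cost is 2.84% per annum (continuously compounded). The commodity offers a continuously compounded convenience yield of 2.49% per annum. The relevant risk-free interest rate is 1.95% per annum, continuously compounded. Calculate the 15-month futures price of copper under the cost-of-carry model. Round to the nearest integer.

$10,122 per tonne

Net carry = r + u − y = 0.0195 + 0.0284 − 0.0249 = 0.0230
F = S·e^((r+u−y)T) = 9835 · e^(0.0230 × 15/12) = 9835 · e^0.028750
= 9835 × 1.029167 = $10,122 per tonne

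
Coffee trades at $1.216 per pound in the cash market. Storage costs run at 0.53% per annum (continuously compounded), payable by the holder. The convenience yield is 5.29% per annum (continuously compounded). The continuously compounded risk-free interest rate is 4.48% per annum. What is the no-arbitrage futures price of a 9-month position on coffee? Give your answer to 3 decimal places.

Net carry = r + u − y = 0.0448 + 0.0053 − 0.0529 = -0.0028
F = S·e^((r+u−y)T) = 1.216 · e^(-0.0028 × 9/12) = 1.216 · e^-0.002100
= 1.216 × 0.997902 = $1.213 per pound

$1.213 per pound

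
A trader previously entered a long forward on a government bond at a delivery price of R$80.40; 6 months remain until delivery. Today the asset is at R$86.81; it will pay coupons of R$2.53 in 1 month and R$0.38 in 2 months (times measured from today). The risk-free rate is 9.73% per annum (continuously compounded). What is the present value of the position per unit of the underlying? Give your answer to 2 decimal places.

R$7.34

PV(remaining coupons) I = 2.53·e^(−0.0973·1/12) + 0.38·e^(−0.0973·2/12) = 2.8835
Current forward F = (S − I)·e^(rT) = (86.81 − 2.8835)·e^(0.0973·6/12) = 83.9265 × 1.049853 = 88.1105
Value (long) = (F − K)·e^(−rT) = (88.1105 − 80.40) × 0.952514 = 7.3444
Value = R$7.34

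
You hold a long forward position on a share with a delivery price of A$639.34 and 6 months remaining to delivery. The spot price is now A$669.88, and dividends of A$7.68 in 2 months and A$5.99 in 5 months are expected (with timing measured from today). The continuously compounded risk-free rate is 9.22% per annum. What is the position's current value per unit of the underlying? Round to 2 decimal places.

A$46.02

PV(remaining dividends) I = 7.68·e^(−0.0922·2/12) + 5.99·e^(−0.0922·5/12) = 13.3271
Current forward F = (S − I)·e^(rT) = (669.88 − 13.3271)·e^(0.0922·6/12) = 656.5529 × 1.047179 = 687.5284
Value (long) = (F − K)·e^(−rT) = (687.5284 − 639.34) × 0.954946 = 46.0173
Value = A$46.02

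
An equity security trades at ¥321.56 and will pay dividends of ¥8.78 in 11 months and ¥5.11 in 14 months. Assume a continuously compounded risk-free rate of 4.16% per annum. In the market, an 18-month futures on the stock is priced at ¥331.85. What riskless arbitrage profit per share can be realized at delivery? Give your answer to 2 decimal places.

¥3.76 per share

PV(dividends) I = 8.78·e^(−0.0416·11/12) + 5.11·e^(−0.0416·14/12) = 13.3194
Fair futures F* = (S − I)·e^(rT) = (321.56 − 13.3194)·e^0.062400 = 308.2406 × 1.064388 = 328.0876
Market ¥331.85 > fair 328.0876: forward overpriced → cash-and-carry (borrow at r, buy the stock and collect the dividends, short the forward).
Profit at T = |F_mkt − F*| = |331.85 − 328.0876| = ¥3.76 per share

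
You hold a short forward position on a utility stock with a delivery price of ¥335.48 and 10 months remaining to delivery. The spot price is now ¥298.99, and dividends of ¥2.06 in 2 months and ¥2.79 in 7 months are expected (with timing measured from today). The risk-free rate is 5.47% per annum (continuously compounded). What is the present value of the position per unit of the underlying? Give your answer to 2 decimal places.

¥26.28

PV(remaining dividends) I = 2.06·e^(−0.0547·2/12) + 2.79·e^(−0.0547·7/12) = 4.7437
Current forward F = (S − I)·e^(rT) = (298.99 − 4.7437)·e^(0.0547·10/12) = 294.2463 × 1.046638 = 307.9694
Value (long) = (F − K)·e^(−rT) = (307.9694 − 335.48) × 0.955440 = -26.2847
Short position value = −(long value) = ¥26.28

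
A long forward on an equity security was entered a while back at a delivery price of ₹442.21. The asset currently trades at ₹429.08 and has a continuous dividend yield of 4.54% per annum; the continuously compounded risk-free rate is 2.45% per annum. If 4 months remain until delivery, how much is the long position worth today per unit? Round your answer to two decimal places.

Current fair forward for the remaining 4 months: F = S·e^((r − q)·T), (r − q) = 0.0245 − 0.0454 = -0.0209
F = 429.08 · e^(-0.0209 × 4/12) = 429.08 × 0.993058 = 426.1013
Value of long forward = (F − K)·e^(−rT) = (426.1013 − 442.21) · e^(−0.0245·4/12)
= -16.1087 × 0.991867 = -15.98

-₹15.98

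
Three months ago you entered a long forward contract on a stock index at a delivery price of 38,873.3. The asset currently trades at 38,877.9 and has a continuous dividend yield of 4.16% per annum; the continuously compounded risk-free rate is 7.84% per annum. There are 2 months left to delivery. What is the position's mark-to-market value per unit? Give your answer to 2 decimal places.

240.62

Current fair forward for the remaining 2 months: F = S·e^((r − q)·T), (r − q) = 0.0784 − 0.0416 = 0.0368
F = 38877.9 · e^(0.0368 × 2/12) = 38877.9 × 1.00615218 = 39117.0838
Value of long forward = (F − K)·e^(−rT) = (39117.0838 − 38873.3) · e^(−0.0784·2/12)
= 243.7838 × 0.98701833 = 240.62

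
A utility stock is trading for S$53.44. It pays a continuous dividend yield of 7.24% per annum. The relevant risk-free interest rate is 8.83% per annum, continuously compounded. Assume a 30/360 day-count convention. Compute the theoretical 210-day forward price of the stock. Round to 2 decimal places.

F = S·e^((r − q)T) = 53.44 · e^((0.0883 − 0.0724) × 210/360)
= 53.44 · e^0.009275 = 53.44 × 1.009318
F = S$53.94

S$53.94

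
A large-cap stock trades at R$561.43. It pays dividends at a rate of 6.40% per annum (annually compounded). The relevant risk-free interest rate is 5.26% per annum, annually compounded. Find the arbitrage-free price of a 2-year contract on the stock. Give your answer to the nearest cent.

F = S · (1+r)^T / (1+q)^T
= 561.43 × 1.107967 / 1.132096 = 561.43 × 0.978686
F = R$549.46

R$549.46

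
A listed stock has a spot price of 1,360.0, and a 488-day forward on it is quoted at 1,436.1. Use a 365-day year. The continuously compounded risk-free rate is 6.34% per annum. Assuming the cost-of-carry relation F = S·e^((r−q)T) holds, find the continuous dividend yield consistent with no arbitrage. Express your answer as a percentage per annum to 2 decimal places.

From F = S·e^((r−q)T): (r − q) = ln(F/S)/T
ln(1436.1/1360.0) = ln(1.055956) = 0.054447
(r − q) = 0.054447 / (488/365) = 0.040724
q = r − ln(F/S)/T = 0.0634 − 0.040724 = 0.022676
q = 2.27%

2.27%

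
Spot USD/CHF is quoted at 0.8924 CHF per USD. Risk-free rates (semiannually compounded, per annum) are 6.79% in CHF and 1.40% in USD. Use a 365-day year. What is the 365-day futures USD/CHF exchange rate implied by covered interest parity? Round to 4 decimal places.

By covered interest parity, F = S · (1+r_CHF/2)^(2T) / (1+r_USD/2)^(2T)
= 0.8924 × 1.069053 / 1.014049 = 0.8924 × 1.054242
F = 0.9408 CHF per USD

0.9408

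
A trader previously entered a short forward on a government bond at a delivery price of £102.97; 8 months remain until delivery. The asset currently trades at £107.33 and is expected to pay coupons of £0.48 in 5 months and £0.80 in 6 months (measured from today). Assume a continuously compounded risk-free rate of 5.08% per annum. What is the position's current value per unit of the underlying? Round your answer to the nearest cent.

PV(remaining coupons) I = 0.48·e^(−0.0508·5/12) + 0.80·e^(−0.0508·6/12) = 1.2499
Current forward F = (S − I)·e^(rT) = (107.33 − 1.2499)·e^(0.0508·8/12) = 106.0801 × 1.034447 = 109.7342
Value (long) = (F − K)·e^(−rT) = (109.7342 − 102.97) × 0.966700 = 6.5390
Short position value = −(long value) = -£6.54

-£6.54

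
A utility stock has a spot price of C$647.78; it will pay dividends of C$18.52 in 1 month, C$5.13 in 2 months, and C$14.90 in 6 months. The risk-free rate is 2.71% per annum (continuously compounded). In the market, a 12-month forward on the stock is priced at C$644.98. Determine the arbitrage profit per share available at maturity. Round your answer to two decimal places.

PV(dividends) I = 18.52·e^(−0.0271·1/12) + 5.13·e^(−0.0271·2/12) + 14.90·e^(−0.0271·6/12) = 38.2846
Fair forward F* = (S − I)·e^(rT) = (647.78 − 38.2846)·e^0.027100 = 609.4954 × 1.027471 = 626.2388
Market C$644.98 > fair 626.2388: forward overpriced → cash-and-carry (borrow at r, buy the stock and collect the dividends, short the forward).
Profit at T = |F_mkt − F*| = |644.98 − 626.2388| = C$18.74 per share

C$18.74 per share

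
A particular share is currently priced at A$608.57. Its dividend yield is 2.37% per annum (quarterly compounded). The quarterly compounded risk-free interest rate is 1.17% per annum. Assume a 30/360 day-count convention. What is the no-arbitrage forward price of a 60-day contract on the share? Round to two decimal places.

F = S · (1+r/4)^(4T) / (1+q/4)^(4T)
= 608.57 × 1.001949 / 1.003946 = 608.57 × 0.998011
F = A$607.36

A$607.36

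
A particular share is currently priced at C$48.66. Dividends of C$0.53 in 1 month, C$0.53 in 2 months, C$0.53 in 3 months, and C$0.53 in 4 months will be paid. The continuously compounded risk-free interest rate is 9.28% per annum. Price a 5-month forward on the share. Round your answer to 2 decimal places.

C$48.42

PV(dividends) I = 0.53·e^(−0.0928·1/12) + 0.53·e^(−0.0928·2/12) + 0.53·e^(−0.0928·3/12) + 0.53·e^(−0.0928·4/12)
I = 0.5259 + 0.5219 + 0.5178 + 0.5139 = 2.0795
F = (S − I)·e^(rT) = (48.66 − 2.0795) · e^(0.0928·5/12)
= 46.5805 · e^0.038667 = 46.5805 × 1.039424 = C$48.42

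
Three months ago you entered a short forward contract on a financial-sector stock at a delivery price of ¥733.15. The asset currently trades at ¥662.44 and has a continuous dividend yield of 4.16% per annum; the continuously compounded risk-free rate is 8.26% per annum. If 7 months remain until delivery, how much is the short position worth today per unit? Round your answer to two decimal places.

Current fair forward for the remaining 7 months: F = S·e^((r − q)·T), (r − q) = 0.0826 − 0.0416 = 0.0410
F = 662.44 · e^(0.0410 × 7/12) = 662.44 × 1.024205 = 678.4744
Value of long forward = (F − K)·e^(−rT) = (678.4744 − 733.15) · e^(−0.0826·7/12)
= -54.6756 × 0.952959 = -52.10
Short position value = −(long value) = ¥52.10

¥52.10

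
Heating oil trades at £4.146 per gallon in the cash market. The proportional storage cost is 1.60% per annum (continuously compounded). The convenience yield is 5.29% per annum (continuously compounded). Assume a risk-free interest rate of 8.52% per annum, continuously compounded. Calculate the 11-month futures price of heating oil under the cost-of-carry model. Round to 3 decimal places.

£4.334 per gallon

Net carry = r + u − y = 0.0852 + 0.0160 − 0.0529 = 0.0483
F = S·e^((r+u−y)T) = 4.146 · e^(0.0483 × 11/12) = 4.146 · e^0.044275
= 4.146 × 1.045270 = £4.334 per gallon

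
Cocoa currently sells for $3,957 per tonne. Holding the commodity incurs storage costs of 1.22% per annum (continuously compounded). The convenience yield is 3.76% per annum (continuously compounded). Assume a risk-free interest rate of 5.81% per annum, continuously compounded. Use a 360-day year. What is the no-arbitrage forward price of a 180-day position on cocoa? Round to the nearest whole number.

$4,022 per tonne

Net carry = r + u − y = 0.0581 + 0.0122 − 0.0376 = 0.0327
F = S·e^((r+u−y)T) = 3957 · e^(0.0327 × 180/360) = 3957 · e^0.016350
= 3957 × 1.016484 = $4,022 per tonne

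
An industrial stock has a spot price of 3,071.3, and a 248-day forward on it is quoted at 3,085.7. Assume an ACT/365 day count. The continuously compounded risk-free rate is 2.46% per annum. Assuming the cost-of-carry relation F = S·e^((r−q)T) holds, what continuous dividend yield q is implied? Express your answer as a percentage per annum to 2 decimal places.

1.77%

From F = S·e^((r−q)T): (r − q) = ln(F/S)/T
ln(3085.7/3071.3) = ln(1.004689) = 0.004678
(r − q) = 0.004678 / (248/365) = 0.006885
q = r − ln(F/S)/T = 0.0246 − 0.006885 = 0.017715
q = 1.77%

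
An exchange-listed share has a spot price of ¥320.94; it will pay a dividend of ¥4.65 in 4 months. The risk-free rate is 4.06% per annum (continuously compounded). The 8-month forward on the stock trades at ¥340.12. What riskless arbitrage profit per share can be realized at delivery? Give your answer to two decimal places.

PV(dividends) I = 4.65·e^(−0.0406·4/12) = 4.5875
Fair forward F* = (S − I)·e^(rT) = (320.94 − 4.5875)·e^0.027067 = 316.3525 × 1.027437 = 325.0323
Market ¥340.12 > fair 325.0323: forward overpriced → cash-and-carry (borrow at r, buy the stock and collect the dividends, short the forward).
Profit at T = |F_mkt − F*| = |340.12 − 325.0323| = ¥15.09 per share

¥15.09 per share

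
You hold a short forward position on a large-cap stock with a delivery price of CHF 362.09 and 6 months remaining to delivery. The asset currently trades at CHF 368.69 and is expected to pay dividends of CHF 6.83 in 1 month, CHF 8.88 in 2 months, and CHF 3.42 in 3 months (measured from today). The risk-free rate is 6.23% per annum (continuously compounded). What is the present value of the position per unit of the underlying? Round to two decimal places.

PV(remaining dividends) I = 6.83·e^(−0.0623·1/12) + 8.88·e^(−0.0623·2/12) + 3.42·e^(−0.0623·3/12) = 18.9501
Current forward F = (S − I)·e^(rT) = (368.69 − 18.9501)·e^(0.0623·6/12) = 349.7399 × 1.031640 = 360.8057
Value (long) = (F − K)·e^(−rT) = (360.8057 − 362.09) × 0.969330 = -1.2449
Short position value = −(long value) = CHF 1.24

CHF 1.24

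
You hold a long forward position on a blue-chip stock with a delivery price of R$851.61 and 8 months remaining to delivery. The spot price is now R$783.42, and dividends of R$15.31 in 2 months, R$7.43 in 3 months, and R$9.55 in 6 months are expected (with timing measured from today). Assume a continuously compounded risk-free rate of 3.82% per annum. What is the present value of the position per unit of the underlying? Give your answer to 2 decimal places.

-R$78.72

PV(remaining dividends) I = 15.31·e^(−0.0382·2/12) + 7.43·e^(−0.0382·3/12) + 9.55·e^(−0.0382·6/12) = 31.9415
Current forward F = (S − I)·e^(rT) = (783.42 − 31.9415)·e^(0.0382·8/12) = 751.4785 × 1.025794 = 770.8621
Value (long) = (F − K)·e^(−rT) = (770.8621 − 851.61) × 0.974855 = -78.7175
Value = -R$78.72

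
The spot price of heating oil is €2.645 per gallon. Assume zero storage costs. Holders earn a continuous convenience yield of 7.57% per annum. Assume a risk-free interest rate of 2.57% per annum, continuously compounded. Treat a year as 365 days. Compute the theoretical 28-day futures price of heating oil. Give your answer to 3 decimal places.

€2.635 per gallon

Net carry = r + u − y = 0.0257 + 0.0000 − 0.0757 = -0.0500
F = S·e^((r+u−y)T) = 2.645 · e^(-0.0500 × 28/365) = 2.645 · e^-0.003836
= 2.645 × 0.996171 = €2.635 per gallon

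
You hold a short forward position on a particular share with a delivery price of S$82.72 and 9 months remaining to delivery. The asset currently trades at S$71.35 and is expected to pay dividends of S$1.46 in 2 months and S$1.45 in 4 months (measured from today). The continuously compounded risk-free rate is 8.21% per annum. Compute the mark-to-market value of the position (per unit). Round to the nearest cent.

S$9.28

PV(remaining dividends) I = 1.46·e^(−0.0821·2/12) + 1.45·e^(−0.0821·4/12) = 2.8510
Current forward F = (S − I)·e^(rT) = (71.35 − 2.8510)·e^(0.0821·9/12) = 68.4990 × 1.063510 = 72.8494
Value (long) = (F − K)·e^(−rT) = (72.8494 − 82.72) × 0.940282 = -9.2811
Short position value = −(long value) = S$9.28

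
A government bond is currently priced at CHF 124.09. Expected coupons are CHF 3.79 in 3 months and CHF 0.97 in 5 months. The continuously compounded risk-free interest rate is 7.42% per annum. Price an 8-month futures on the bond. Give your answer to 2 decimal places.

CHF 125.49

PV(coupons) I = 3.79·e^(−0.0742·3/12) + 0.97·e^(−0.0742·5/12)
I = 3.7203 + 0.9405 = 4.6608
F = (S − I)·e^(rT) = (124.09 − 4.6608) · e^(0.0742·8/12)
= 119.4292 · e^0.049467 = 119.4292 × 1.050711 = CHF 125.49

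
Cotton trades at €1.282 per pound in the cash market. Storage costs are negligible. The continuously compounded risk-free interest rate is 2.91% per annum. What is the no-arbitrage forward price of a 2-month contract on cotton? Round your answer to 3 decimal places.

F = S·e^(rT) = 1.282 · e^(0.0291 × 2/12) = 1.282 · e^0.004850
= 1.282 × 1.004862 = €1.288 per pound

€1.288 per pound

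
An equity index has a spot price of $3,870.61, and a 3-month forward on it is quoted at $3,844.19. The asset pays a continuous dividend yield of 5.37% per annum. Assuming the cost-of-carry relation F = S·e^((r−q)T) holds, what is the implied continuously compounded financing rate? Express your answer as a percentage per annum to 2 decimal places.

2.63%

From F = S·e^((r−q)T): (r − q) = ln(F/S)/T
ln(3844.19/3870.61) = ln(0.993174) = -0.006849
(r − q) = -0.006849 / (3/12) = -0.027396
r = ln(F/S)/T + q = -0.027396 + 0.0537 = 0.026304
r = 2.63%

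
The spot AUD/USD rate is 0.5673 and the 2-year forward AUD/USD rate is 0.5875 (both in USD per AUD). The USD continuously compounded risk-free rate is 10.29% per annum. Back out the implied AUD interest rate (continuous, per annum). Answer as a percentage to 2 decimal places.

F = S·e^((r_USD − r_AUD)T) ⇒ r_AUD = r_USD − ln(F/S)/T
ln(0.5875/0.5673) = 0.034988; /(2) = 0.017494
r_AUD = 0.1029 − 0.017494 = 0.085406
r_AUD = 8.54%

8.54%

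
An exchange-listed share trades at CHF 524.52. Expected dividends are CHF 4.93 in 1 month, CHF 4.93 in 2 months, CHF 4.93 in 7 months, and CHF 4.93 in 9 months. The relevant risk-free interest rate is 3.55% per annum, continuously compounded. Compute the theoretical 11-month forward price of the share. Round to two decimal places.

CHF 521.78

PV(dividends) I = 4.93·e^(−0.0355·1/12) + 4.93·e^(−0.0355·2/12) + 4.93·e^(−0.0355·7/12) + 4.93·e^(−0.0355·9/12)
I = 4.9154 + 4.9009 + 4.8290 + 4.8005 = 19.4458
F = (S − I)·e^(rT) = (524.52 − 19.4458) · e^(0.0355·11/12)
= 505.0742 · e^0.032542 = 505.0742 × 1.033077 = CHF 521.78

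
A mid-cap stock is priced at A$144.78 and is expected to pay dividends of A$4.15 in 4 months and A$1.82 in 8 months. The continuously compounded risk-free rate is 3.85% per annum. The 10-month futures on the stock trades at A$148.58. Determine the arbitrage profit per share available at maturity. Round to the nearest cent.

PV(dividends) I = 4.15·e^(−0.0385·4/12) + 1.82·e^(−0.0385·8/12) = 5.8710
Fair futures F* = (S − I)·e^(rT) = (144.78 − 5.8710)·e^0.032083 = 138.9090 × 1.032603 = 143.4379
Market A$148.58 > fair 143.4379: forward overpriced → cash-and-carry (borrow at r, buy the stock and collect the dividends, short the forward).
Profit at T = |F_mkt − F*| = |148.58 − 143.4379| = A$5.14 per share

A$5.14 per share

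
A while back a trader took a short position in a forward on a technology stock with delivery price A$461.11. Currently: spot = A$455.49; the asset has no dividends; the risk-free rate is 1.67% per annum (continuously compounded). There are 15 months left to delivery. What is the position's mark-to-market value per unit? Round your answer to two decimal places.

Current fair forward for the remaining 15 months: F = S·e^(r·T), r = 0.0167
F = 455.49 · e^(0.0167 × 15/12) = 455.49 × 1.021094 = 465.0981
Value of long forward = (F − K)·e^(−rT) = (465.0981 − 461.11) · e^(−0.0167·15/12)
= 3.9881 × 0.979341 = 3.91
Short position value = −(long value) = -A$3.91

-A$3.91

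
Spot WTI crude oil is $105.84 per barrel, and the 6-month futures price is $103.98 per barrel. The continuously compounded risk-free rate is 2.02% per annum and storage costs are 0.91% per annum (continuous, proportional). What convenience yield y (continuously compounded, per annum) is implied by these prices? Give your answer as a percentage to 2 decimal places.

6.48%

F = S·e^((r+u−y)T) ⇒ (r+u−y) = ln(F/S)/T
ln(103.98/105.84) = -0.017730; /T ⇒ -0.035460
y = r + u − ln(F/S)/T = 0.0202 + 0.0091 + 0.035460 = 0.064760
y = 6.48%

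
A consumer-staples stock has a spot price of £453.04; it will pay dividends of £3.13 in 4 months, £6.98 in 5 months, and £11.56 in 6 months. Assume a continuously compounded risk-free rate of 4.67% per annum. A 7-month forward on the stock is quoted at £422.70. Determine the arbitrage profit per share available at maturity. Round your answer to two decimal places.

£21.04 per share

PV(dividends) I = 3.13·e^(−0.0467·4/12) + 6.98·e^(−0.0467·5/12) + 11.56·e^(−0.0467·6/12) = 21.2203
Fair forward F* = (S − I)·e^(rT) = (453.04 − 21.2203)·e^0.027242 = 431.8197 × 1.027616 = 443.7448
Market £422.70 < fair 443.7448: forward underpriced → reverse cash-and-carry (short the stock, invest proceeds at r, pay the dividends, go long the forward).
Profit at T = |F_mkt − F*| = |422.70 − 443.7448| = £21.04 per share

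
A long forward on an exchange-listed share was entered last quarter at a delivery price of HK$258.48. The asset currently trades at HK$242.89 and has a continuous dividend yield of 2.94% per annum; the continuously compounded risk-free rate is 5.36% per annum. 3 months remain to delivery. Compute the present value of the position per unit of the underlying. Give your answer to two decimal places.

Current fair forward for the remaining 3 months: F = S·e^((r − q)·T), (r − q) = 0.0536 − 0.0294 = 0.0242
F = 242.89 · e^(0.0242 × 3/12) = 242.89 × 1.006068 = 244.3639
Value of long forward = (F − K)·e^(−rT) = (244.3639 − 258.48) · e^(−0.0536·3/12)
= -14.1161 × 0.986689 = -13.93

-HK$13.93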